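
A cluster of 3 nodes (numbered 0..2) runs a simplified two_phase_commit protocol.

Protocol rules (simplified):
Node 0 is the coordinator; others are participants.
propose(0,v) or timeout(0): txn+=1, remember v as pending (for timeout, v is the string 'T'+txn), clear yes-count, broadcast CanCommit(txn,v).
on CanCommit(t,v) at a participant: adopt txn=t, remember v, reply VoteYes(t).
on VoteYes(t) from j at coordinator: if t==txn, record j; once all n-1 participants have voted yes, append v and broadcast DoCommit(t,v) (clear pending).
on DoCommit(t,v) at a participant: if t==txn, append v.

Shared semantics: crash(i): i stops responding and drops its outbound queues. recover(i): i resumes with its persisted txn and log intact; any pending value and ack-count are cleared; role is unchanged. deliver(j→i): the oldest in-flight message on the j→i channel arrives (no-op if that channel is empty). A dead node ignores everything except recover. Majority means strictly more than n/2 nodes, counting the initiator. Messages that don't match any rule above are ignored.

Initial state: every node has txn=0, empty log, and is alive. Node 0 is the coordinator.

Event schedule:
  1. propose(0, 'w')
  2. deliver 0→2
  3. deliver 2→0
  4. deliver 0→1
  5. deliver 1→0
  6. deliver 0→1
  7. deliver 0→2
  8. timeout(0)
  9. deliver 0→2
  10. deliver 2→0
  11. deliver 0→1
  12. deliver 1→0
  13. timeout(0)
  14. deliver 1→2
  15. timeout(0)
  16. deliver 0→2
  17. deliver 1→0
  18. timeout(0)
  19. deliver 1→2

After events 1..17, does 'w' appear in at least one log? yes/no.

after 1 — propose(0,'w'): n0:coor/t1/[-]
after 2 — deliver 0→2: n2:part/t1/[-]
after 3 — deliver 2→0: ·
after 4 — deliver 0→1: n1:part/t1/[-]
after 5 — deliver 1→0: n0:coor/t1/[w]
after 6 — deliver 0→1: n1:part/t1/[w]
after 7 — deliver 0→2: n2:part/t1/[w]
after 8 — timeout(0): n0:coor/t2/[w]
after 9 — deliver 0→2: n2:part/t2/[w]
after 10 — deliver 2→0: ·
after 11 — deliver 0→1: n1:part/t2/[w]
after 12 — deliver 1→0: n0:coor/t2/[w,T2]
after 13 — timeout(0): n0:coor/t3/[w,T2]
after 14 — deliver 1→2: ·
after 15 — timeout(0): n0:coor/t4/[w,T2]
after 16 — deliver 0→2: n2:part/t2/[w,T2]
after 17 — deliver 1→0: ·

yes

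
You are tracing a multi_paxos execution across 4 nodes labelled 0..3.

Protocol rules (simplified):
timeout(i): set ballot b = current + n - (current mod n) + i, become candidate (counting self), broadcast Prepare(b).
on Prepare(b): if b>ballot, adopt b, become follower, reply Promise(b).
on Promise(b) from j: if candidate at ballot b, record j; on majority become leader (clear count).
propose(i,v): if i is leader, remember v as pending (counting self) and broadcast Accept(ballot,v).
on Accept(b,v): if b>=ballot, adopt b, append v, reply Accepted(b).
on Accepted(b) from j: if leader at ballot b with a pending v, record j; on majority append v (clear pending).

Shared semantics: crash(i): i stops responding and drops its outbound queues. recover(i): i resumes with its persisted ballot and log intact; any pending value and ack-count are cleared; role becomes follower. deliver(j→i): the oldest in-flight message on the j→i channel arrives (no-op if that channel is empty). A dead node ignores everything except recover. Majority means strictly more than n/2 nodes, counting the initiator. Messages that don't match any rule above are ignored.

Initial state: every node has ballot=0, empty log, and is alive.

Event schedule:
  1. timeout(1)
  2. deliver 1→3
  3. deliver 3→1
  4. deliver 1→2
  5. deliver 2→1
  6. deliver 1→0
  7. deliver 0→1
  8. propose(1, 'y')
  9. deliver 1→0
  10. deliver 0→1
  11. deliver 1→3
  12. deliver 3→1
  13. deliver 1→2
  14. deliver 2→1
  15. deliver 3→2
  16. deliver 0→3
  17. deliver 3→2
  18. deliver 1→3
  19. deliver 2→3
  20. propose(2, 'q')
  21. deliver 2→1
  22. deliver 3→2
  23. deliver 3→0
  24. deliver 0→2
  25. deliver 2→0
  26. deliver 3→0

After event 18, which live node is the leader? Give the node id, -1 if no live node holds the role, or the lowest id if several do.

1. timeout(1):  <1:cand b5 ->
2. deliver 1→3:  <3:foll b5 ->
3. deliver 3→1:  nop
4. deliver 1→2:  <2:foll b5 ->
5. deliver 2→1:  <1:lead b5 ->
6. deliver 1→0:  <0:foll b5 ->
7. deliver 0→1:  nop
8. propose(1,'y'):  nop
9. deliver 1→0:  <0:foll b5 y>
10. deliver 0→1:  nop
11. deliver 1→3:  <3:foll b5 y>
12. deliver 3→1:  <1:lead b5 y>
13. deliver 1→2:  <2:foll b5 y>
14. deliver 2→1:  nop
15. deliver 3→2:  nop
16. deliver 0→3:  nop
17. deliver 3→2:  nop
18. deliver 1→3:  nop

1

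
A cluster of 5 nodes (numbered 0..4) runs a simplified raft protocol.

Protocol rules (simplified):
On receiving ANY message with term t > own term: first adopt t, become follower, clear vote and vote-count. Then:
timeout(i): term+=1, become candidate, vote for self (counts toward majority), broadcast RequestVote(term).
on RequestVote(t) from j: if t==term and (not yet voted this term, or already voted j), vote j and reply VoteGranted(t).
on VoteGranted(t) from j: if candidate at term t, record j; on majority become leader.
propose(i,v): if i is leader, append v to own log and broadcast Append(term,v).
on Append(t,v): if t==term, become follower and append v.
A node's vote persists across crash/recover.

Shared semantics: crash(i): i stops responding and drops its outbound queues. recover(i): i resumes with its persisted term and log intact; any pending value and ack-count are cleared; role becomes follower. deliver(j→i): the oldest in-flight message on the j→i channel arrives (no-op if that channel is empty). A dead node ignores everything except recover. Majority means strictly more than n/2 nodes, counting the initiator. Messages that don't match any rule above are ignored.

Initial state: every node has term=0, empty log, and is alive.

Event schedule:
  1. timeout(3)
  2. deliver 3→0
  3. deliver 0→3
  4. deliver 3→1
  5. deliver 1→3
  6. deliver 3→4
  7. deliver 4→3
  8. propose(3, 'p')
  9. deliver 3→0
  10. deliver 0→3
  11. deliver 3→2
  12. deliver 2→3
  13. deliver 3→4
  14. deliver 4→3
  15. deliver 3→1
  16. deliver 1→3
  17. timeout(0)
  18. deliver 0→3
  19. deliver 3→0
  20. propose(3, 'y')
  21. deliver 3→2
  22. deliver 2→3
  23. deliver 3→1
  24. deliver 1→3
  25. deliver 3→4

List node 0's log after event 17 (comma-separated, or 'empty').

p

after 1 — timeout(3): n3:cand/t1/[-]
after 2 — deliver 3→0: n0:foll/t1/[-]
after 3 — deliver 0→3: ·
after 4 — deliver 3→1: n1:foll/t1/[-]
after 5 — deliver 1→3: n3:lead/t1/[-]
after 6 — deliver 3→4: n4:foll/t1/[-]
after 7 — deliver 4→3: ·
after 8 — propose(3,'p'): n3:lead/t1/[p]
after 9 — deliver 3→0: n0:foll/t1/[p]
after 10 — deliver 0→3: ·
after 11 — deliver 3→2: n2:foll/t1/[-]
after 12 — deliver 2→3: ·
after 13 — deliver 3→4: n4:foll/t1/[p]
after 14 — deliver 4→3: ·
after 15 — deliver 3→1: n1:foll/t1/[p]
after 16 — deliver 1→3: ·
after 17 — timeout(0): n0:cand/t2/[p]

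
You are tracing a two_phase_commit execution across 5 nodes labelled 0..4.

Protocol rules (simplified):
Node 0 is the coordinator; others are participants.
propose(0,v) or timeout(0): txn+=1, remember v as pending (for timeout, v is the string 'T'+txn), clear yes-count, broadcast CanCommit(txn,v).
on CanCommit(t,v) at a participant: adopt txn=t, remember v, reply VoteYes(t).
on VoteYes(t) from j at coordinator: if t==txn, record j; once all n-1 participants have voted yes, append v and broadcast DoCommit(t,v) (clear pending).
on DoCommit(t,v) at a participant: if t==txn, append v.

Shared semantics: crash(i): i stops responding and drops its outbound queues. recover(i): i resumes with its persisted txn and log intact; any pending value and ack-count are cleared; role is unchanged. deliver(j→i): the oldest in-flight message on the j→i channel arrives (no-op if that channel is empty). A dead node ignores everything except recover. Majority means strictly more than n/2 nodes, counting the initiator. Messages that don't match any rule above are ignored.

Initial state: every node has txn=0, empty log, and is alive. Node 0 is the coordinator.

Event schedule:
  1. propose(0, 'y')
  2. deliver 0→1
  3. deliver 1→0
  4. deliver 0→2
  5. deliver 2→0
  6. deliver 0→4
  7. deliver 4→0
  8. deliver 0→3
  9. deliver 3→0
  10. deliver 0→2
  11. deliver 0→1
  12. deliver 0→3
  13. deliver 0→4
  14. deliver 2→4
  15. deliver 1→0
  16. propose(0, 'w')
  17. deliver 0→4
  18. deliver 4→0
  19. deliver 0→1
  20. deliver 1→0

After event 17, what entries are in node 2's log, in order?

1. propose(0,'y'):  <0:coor t1 ->
2. deliver 0→1:  <1:part t1 ->
3. deliver 1→0:  nop
4. deliver 0→2:  <2:part t1 ->
5. deliver 2→0:  nop
6. deliver 0→4:  <4:part t1 ->
7. deliver 4→0:  nop
8. deliver 0→3:  <3:part t1 ->
9. deliver 3→0:  <0:coor t1 y>
10. deliver 0→2:  <2:part t1 y>
11. deliver 0→1:  <1:part t1 y>
12. deliver 0→3:  <3:part t1 y>
13. deliver 0→4:  <4:part t1 y>
14. deliver 2→4:  nop
15. deliver 1→0:  nop
16. propose(0,'w'):  <0:coor t2 y>
17. deliver 0→4:  <4:part t2 y>

y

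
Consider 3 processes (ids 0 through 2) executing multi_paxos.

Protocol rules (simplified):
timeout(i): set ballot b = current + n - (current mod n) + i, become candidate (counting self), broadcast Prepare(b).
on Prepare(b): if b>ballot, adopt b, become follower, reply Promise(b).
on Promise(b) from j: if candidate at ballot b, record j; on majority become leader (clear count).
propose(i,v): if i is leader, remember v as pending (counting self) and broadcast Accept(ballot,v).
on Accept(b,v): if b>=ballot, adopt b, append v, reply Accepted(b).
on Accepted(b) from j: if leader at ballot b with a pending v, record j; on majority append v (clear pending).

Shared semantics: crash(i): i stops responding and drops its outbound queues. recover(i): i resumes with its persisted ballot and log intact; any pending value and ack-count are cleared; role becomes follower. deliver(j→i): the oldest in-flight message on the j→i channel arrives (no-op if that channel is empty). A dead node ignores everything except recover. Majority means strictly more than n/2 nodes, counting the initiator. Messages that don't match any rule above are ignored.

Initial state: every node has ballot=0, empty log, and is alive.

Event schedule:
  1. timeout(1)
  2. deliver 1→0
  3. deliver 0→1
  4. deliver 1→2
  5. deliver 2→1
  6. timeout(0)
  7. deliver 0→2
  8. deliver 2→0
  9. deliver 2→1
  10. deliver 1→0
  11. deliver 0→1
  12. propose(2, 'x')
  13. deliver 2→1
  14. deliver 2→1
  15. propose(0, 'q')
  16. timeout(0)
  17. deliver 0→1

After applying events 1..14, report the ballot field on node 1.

6

step 1 timeout(1): 1={cand,b=4,log=-}
step 2 deliver 1→0: 0={foll,b=4,log=-}
step 3 deliver 0→1: 1={lead,b=4,log=-}
step 4 deliver 1→2: 2={foll,b=4,log=-}
step 5 deliver 2→1: —
step 6 timeout(0): 0={cand,b=6,log=-}
step 7 deliver 0→2: 2={foll,b=6,log=-}
step 8 deliver 2→0: 0={lead,b=6,log=-}
step 9 deliver 2→1: —
step 10 deliver 1→0: —
step 11 deliver 0→1: 1={foll,b=6,log=-}
step 12 propose(2,'x'): —
step 13 deliver 2→1: —
step 14 deliver 2→1: —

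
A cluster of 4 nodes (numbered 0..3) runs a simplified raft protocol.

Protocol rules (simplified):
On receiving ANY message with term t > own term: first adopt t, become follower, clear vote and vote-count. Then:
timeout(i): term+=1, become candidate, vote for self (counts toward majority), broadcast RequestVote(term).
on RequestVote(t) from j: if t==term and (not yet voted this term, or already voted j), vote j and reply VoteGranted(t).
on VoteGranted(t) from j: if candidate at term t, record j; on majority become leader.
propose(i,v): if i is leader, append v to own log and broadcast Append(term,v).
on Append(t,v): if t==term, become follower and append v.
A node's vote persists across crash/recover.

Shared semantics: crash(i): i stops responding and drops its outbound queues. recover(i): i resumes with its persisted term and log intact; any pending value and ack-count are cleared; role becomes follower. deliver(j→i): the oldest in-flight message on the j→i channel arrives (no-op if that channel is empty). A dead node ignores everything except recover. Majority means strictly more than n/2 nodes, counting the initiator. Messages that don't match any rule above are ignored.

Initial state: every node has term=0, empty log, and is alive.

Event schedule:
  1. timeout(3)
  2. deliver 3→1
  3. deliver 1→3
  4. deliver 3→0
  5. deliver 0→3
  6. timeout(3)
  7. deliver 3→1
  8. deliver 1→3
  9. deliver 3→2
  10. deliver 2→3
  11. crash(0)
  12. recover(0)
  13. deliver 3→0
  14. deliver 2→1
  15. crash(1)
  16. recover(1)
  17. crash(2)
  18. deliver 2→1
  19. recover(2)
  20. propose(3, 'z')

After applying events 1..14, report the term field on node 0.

2

1. timeout(3):  <3:cand t1 ->
2. deliver 3→1:  <1:foll t1 ->
3. deliver 1→3:  nop
4. deliver 3→0:  <0:foll t1 ->
5. deliver 0→3:  <3:lead t1 ->
6. timeout(3):  <3:cand t2 ->
7. deliver 3→1:  <1:foll t2 ->
8. deliver 1→3:  nop
9. deliver 3→2:  <2:foll t1 ->
10. deliver 2→3:  nop
11. crash(0):  <0:✗foll t1 ->
12. recover(0):  <0:foll t1 ->
13. deliver 3→0:  <0:foll t2 ->
14. deliver 2→1:  nop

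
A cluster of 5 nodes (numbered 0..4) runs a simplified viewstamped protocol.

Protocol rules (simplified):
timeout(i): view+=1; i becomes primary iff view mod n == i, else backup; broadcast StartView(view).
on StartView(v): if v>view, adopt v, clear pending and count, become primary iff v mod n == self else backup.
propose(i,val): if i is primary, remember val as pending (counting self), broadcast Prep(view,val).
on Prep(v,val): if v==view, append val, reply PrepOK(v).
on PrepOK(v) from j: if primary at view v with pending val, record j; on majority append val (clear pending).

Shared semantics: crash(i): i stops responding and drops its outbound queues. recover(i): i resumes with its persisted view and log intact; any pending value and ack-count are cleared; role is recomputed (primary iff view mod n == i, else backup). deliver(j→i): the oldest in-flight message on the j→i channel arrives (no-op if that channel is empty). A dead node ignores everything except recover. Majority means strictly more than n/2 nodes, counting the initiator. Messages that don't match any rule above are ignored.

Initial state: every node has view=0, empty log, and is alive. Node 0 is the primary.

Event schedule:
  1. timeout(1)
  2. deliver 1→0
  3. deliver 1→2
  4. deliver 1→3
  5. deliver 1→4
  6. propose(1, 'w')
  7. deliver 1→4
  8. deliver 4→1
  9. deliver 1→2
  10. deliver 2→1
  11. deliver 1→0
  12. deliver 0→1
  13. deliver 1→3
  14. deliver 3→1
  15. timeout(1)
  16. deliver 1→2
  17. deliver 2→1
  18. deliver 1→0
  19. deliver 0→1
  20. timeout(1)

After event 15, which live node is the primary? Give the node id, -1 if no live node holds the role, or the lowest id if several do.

-1

[1] timeout(1) → N1(prim v1 [-])
[2] deliver 1→0 → N0(back v1 [-])
[3] deliver 1→2 → N2(back v1 [-])
[4] deliver 1→3 → N3(back v1 [-])
[5] deliver 1→4 → N4(back v1 [-])
[6] propose(1,'w') → ∅
[7] deliver 1→4 → N4(back v1 [w])
[8] deliver 4→1 → ∅
[9] deliver 1→2 → N2(back v1 [w])
[10] deliver 2→1 → N1(prim v1 [w])
[11] deliver 1→0 → N0(back v1 [w])
[12] deliver 0→1 → ∅
[13] deliver 1→3 → N3(back v1 [w])
[14] deliver 3→1 → ∅
[15] timeout(1) → N1(back v2 [w])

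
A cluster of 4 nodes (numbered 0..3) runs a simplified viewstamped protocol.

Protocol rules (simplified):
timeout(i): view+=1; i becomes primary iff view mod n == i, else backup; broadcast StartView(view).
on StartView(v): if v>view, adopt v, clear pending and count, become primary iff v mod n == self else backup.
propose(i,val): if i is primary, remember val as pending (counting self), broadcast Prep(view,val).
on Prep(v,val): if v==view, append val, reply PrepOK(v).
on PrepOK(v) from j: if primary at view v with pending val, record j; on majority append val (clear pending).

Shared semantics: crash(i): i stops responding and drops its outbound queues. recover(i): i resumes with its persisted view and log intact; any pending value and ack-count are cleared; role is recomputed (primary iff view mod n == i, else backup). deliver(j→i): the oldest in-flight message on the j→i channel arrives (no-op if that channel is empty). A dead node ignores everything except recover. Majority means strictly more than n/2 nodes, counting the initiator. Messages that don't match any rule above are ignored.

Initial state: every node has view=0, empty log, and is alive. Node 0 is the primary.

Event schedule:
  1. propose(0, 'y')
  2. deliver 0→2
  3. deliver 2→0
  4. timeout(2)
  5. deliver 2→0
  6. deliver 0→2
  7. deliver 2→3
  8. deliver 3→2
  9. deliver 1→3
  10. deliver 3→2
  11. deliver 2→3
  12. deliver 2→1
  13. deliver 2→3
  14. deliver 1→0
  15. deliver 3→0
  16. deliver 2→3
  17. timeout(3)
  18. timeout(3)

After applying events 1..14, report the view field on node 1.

1

step 1 propose(0,'y'): —
step 2 deliver 0→2: 2={back,v=0,log=y}
step 3 deliver 2→0: —
step 4 timeout(2): 2={back,v=1,log=y}
step 5 deliver 2→0: 0={back,v=1,log=-}
step 6 deliver 0→2: —
step 7 deliver 2→3: 3={back,v=1,log=-}
step 8 deliver 3→2: —
step 9 deliver 1→3: —
step 10 deliver 3→2: —
step 11 deliver 2→3: —
step 12 deliver 2→1: 1={prim,v=1,log=-}
step 13 deliver 2→3: —
step 14 deliver 1→0: —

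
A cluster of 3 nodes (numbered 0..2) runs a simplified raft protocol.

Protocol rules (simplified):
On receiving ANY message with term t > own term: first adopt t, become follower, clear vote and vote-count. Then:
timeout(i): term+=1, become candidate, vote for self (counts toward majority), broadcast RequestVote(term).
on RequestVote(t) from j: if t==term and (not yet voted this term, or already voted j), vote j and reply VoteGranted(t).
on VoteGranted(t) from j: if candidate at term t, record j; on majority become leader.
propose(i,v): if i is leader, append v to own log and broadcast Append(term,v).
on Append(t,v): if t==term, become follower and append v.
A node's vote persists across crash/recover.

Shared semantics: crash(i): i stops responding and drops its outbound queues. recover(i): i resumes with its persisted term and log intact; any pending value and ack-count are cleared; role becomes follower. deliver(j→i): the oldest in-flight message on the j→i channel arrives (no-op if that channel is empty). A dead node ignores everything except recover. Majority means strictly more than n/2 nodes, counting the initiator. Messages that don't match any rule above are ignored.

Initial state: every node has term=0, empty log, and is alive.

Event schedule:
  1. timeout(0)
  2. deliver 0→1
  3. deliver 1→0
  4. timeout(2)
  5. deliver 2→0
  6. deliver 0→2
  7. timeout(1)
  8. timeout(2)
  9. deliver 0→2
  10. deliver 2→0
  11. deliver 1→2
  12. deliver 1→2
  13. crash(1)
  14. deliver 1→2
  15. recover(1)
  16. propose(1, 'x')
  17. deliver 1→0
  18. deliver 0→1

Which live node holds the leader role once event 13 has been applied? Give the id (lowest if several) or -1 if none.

-1

[1] timeout(0) → N0(cand t1 [-])
[2] deliver 0→1 → N1(foll t1 [-])
[3] deliver 1→0 → N0(lead t1 [-])
[4] timeout(2) → N2(cand t1 [-])
[5] deliver 2→0 → ∅
[6] deliver 0→2 → ∅
[7] timeout(1) → N1(cand t2 [-])
[8] timeout(2) → N2(cand t2 [-])
[9] deliver 0→2 → ∅
[10] deliver 2→0 → N0(foll t2 [-])
[11] deliver 1→2 → ∅
[12] deliver 1→2 → ∅
[13] crash(1) → N1(✗cand t2 [-])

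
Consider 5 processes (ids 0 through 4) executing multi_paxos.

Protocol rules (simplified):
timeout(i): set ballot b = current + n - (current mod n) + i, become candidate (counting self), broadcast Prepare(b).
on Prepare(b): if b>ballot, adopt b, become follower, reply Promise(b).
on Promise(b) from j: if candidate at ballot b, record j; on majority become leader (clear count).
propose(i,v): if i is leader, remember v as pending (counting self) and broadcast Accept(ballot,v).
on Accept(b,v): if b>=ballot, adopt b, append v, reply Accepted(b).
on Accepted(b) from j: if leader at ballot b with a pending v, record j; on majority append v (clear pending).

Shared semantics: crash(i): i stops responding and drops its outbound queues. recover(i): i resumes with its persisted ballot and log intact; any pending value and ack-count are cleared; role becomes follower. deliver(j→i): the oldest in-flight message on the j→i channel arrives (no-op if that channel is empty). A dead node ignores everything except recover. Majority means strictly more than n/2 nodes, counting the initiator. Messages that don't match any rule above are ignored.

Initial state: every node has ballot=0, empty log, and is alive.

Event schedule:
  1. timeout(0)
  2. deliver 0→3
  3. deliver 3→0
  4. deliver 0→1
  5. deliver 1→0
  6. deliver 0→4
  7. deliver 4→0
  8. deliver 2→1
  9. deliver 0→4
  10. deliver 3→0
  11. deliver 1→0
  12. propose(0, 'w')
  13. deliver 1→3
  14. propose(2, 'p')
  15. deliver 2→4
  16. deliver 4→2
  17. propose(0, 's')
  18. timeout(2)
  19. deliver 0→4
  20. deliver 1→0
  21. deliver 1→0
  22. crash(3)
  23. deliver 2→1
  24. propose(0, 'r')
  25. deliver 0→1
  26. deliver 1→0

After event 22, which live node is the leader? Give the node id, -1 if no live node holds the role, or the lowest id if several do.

after 1 — timeout(0): n0:cand/b5/[-]
after 2 — deliver 0→3: n3:foll/b5/[-]
after 3 — deliver 3→0: ·
after 4 — deliver 0→1: n1:foll/b5/[-]
after 5 — deliver 1→0: n0:lead/b5/[-]
after 6 — deliver 0→4: n4:foll/b5/[-]
after 7 — deliver 4→0: ·
after 8 — deliver 2→1: ·
after 9 — deliver 0→4: ·
after 10 — deliver 3→0: ·
after 11 — deliver 1→0: ·
after 12 — propose(0,'w'): ·
after 13 — deliver 1→3: ·
after 14 — propose(2,'p'): ·
after 15 — deliver 2→4: ·
after 16 — deliver 4→2: ·
after 17 — propose(0,'s'): ·
after 18 — timeout(2): n2:cand/b7/[-]
after 19 — deliver 0→4: n4:foll/b5/[w]
after 20 — deliver 1→0: ·
after 21 — deliver 1→0: ·
after 22 — crash(3): n3:✗foll/b5/[-]

0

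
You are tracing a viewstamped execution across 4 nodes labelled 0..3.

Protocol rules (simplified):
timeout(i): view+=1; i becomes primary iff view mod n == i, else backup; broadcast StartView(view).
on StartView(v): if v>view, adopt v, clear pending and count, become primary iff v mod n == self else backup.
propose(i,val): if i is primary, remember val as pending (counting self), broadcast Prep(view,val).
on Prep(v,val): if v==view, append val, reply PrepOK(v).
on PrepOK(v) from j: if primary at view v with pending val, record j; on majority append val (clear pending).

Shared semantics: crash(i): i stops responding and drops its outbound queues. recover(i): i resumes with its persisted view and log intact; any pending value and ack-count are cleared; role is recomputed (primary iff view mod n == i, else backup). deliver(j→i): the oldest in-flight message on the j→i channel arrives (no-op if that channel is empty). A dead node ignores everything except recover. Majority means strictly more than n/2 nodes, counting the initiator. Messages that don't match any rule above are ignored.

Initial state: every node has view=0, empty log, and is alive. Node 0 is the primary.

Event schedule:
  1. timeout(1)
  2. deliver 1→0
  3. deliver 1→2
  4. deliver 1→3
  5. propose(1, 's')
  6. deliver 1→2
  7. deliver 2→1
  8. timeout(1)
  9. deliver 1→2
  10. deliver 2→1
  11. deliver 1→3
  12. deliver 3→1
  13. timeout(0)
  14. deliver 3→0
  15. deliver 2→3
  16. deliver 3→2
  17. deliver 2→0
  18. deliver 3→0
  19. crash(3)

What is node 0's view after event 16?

2

after 1 — timeout(1): n1:prim/v1/[-]
after 2 — deliver 1→0: n0:back/v1/[-]
after 3 — deliver 1→2: n2:back/v1/[-]
after 4 — deliver 1→3: n3:back/v1/[-]
after 5 — propose(1,'s'): ·
after 6 — deliver 1→2: n2:back/v1/[s]
after 7 — deliver 2→1: ·
after 8 — timeout(1): n1:back/v2/[-]
after 9 — deliver 1→2: n2:prim/v2/[s]
after 10 — deliver 2→1: ·
after 11 — deliver 1→3: n3:back/v1/[s]
after 12 — deliver 3→1: ·
after 13 — timeout(0): n0:back/v2/[-]
after 14 — deliver 3→0: ·
after 15 — deliver 2→3: ·
after 16 — deliver 3→2: ·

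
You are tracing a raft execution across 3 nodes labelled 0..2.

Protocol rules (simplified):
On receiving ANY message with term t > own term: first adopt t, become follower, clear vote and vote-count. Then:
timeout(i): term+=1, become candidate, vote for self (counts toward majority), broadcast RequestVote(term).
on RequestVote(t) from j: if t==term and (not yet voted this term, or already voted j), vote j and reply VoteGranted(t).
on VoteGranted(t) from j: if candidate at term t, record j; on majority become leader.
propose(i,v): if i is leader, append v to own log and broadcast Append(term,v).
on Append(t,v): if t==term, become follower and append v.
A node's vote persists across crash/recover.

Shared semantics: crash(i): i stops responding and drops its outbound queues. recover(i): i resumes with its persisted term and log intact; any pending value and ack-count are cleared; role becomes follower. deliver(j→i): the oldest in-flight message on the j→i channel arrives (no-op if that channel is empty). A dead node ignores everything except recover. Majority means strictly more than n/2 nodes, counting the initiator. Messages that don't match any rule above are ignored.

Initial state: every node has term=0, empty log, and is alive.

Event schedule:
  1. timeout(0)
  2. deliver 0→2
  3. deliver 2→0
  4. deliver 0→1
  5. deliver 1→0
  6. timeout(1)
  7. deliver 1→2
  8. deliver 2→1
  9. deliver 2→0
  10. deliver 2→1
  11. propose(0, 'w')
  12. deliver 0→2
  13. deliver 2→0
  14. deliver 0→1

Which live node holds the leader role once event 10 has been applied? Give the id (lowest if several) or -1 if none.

0

step 1 timeout(0): 0={cand,t=1,log=-}
step 2 deliver 0→2: 2={foll,t=1,log=-}
step 3 deliver 2→0: 0={lead,t=1,log=-}
step 4 deliver 0→1: 1={foll,t=1,log=-}
step 5 deliver 1→0: —
step 6 timeout(1): 1={cand,t=2,log=-}
step 7 deliver 1→2: 2={foll,t=2,log=-}
step 8 deliver 2→1: 1={lead,t=2,log=-}
step 9 deliver 2→0: —
step 10 deliver 2→1: —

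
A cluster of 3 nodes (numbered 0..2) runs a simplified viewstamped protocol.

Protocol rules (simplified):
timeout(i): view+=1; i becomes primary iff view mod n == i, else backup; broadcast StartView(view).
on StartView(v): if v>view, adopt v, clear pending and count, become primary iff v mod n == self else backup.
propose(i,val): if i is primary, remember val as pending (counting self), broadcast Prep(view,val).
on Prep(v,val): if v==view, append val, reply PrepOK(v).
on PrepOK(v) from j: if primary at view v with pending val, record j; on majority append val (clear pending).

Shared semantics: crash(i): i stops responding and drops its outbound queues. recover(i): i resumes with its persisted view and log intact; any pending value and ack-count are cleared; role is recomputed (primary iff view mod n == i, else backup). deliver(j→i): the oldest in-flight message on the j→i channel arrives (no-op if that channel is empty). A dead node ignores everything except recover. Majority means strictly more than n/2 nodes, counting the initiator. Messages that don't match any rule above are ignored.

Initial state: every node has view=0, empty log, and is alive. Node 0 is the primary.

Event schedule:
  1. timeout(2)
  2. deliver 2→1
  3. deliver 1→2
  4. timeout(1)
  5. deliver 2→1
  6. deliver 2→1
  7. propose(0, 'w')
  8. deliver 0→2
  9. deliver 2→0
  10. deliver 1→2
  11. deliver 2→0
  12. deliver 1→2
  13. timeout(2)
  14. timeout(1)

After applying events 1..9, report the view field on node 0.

1

after 1 — timeout(2): n2:back/v1/[-]
after 2 — deliver 2→1: n1:prim/v1/[-]
after 3 — deliver 1→2: ·
after 4 — timeout(1): n1:back/v2/[-]
after 5 — deliver 2→1: ·
after 6 — deliver 2→1: ·
after 7 — propose(0,'w'): ·
after 8 — deliver 0→2: ·
after 9 — deliver 2→0: n0:back/v1/[-]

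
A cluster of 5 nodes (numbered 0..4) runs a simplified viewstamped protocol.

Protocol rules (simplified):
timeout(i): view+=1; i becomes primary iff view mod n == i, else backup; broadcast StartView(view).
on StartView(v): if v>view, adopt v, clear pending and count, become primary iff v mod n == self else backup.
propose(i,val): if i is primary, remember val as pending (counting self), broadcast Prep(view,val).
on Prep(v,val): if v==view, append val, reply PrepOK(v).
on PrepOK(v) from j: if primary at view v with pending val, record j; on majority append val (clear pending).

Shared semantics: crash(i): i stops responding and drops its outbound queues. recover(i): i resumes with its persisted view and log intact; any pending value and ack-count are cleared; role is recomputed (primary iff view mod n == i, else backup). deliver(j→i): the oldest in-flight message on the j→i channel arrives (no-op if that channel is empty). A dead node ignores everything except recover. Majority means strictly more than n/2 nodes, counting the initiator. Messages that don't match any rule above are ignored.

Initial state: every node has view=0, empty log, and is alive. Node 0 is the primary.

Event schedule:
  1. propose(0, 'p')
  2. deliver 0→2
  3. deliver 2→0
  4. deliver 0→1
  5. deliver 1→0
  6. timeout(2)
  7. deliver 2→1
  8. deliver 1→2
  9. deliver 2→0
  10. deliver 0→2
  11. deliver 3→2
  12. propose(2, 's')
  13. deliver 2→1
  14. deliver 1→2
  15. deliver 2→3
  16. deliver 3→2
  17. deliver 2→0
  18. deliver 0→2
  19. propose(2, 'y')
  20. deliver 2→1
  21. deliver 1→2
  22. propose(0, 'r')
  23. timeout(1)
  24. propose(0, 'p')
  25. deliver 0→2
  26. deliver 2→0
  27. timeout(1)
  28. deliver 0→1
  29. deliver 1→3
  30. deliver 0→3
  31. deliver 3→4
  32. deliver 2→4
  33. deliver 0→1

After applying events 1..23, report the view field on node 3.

[1] propose(0,'p') → ∅
[2] deliver 0→2 → N2(back v0 [p])
[3] deliver 2→0 → ∅
[4] deliver 0→1 → N1(back v0 [p])
[5] deliver 1→0 → N0(prim v0 [p])
[6] timeout(2) → N2(back v1 [p])
[7] deliver 2→1 → N1(prim v1 [p])
[8] deliver 1→2 → ∅
[9] deliver 2→0 → N0(back v1 [p])
[10] deliver 0→2 → ∅
[11] deliver 3→2 → ∅
[12] propose(2,'s') → ∅
[13] deliver 2→1 → ∅
[14] deliver 1→2 → ∅
[15] deliver 2→3 → N3(back v1 [-])
[16] deliver 3→2 → ∅
[17] deliver 2→0 → ∅
[18] deliver 0→2 → ∅
[19] propose(2,'y') → ∅
[20] deliver 2→1 → ∅
[21] deliver 1→2 → ∅
[22] propose(0,'r') → ∅
[23] timeout(1) → N1(back v2 [p])

1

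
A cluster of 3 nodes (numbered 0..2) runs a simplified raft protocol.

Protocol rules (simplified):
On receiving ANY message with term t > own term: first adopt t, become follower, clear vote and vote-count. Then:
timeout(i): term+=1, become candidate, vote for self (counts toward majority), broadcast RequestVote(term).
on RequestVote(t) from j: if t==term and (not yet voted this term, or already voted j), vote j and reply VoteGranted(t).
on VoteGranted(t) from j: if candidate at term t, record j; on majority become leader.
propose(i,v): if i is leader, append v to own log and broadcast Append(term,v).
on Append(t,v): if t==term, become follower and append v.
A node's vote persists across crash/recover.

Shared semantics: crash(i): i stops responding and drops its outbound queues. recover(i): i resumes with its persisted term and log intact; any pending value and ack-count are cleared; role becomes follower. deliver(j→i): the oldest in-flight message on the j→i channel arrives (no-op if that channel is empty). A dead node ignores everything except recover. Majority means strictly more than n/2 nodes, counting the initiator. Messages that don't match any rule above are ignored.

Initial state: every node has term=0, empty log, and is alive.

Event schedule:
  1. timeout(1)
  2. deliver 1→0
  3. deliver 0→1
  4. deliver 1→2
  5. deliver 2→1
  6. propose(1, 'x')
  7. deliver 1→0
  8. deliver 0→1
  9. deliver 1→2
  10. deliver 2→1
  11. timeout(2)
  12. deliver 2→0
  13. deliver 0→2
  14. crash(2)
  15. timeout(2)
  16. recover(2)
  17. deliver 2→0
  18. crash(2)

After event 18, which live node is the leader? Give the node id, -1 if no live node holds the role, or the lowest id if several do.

1

e1 timeout(1): 1[cand,t=1,-]
e2 deliver 1→0: 0[foll,t=1,-]
e3 deliver 0→1: 1[lead,t=1,-]
e4 deliver 1→2: 2[foll,t=1,-]
e5 deliver 2→1: ·
e6 propose(1,'x'): 1[lead,t=1,x]
e7 deliver 1→0: 0[foll,t=1,x]
e8 deliver 0→1: ·
e9 deliver 1→2: 2[foll,t=1,x]
e10 deliver 2→1: ·
e11 timeout(2): 2[cand,t=2,x]
e12 deliver 2→0: 0[foll,t=2,x]
e13 deliver 0→2: 2[lead,t=2,x]
e14 crash(2): 2[✗lead,t=2,x]
e15 timeout(2): ·
e16 recover(2): 2[foll,t=2,x]
e17 deliver 2→0: ·
e18 crash(2): 2[✗foll,t=2,x]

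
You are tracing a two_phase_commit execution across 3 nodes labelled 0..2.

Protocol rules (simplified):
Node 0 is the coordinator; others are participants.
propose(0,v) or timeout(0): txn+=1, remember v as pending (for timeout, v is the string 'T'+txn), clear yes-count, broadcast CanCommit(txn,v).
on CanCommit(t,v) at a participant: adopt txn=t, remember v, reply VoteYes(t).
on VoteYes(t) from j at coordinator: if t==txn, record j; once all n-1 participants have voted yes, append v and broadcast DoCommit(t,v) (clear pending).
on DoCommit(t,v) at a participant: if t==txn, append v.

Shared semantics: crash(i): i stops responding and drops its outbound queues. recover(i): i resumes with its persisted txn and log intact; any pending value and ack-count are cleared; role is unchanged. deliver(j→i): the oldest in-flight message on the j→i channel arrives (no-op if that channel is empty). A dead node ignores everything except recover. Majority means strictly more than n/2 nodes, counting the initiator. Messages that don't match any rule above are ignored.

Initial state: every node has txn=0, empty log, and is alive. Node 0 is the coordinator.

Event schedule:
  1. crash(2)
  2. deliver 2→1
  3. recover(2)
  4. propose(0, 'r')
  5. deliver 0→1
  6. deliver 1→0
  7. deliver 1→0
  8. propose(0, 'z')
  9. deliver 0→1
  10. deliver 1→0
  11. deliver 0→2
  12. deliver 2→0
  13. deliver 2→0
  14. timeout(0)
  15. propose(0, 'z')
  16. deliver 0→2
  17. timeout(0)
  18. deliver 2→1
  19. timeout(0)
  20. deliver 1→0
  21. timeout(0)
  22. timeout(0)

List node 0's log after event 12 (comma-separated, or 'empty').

step 1 crash(2): 2={✗part,t=0,log=-}
step 2 deliver 2→1: —
step 3 recover(2): 2={part,t=0,log=-}
step 4 propose(0,'r'): 0={coor,t=1,log=-}
step 5 deliver 0→1: 1={part,t=1,log=-}
step 6 deliver 1→0: —
step 7 deliver 1→0: —
step 8 propose(0,'z'): 0={coor,t=2,log=-}
step 9 deliver 0→1: 1={part,t=2,log=-}
step 10 deliver 1→0: —
step 11 deliver 0→2: 2={part,t=1,log=-}
step 12 deliver 2→0: —

empty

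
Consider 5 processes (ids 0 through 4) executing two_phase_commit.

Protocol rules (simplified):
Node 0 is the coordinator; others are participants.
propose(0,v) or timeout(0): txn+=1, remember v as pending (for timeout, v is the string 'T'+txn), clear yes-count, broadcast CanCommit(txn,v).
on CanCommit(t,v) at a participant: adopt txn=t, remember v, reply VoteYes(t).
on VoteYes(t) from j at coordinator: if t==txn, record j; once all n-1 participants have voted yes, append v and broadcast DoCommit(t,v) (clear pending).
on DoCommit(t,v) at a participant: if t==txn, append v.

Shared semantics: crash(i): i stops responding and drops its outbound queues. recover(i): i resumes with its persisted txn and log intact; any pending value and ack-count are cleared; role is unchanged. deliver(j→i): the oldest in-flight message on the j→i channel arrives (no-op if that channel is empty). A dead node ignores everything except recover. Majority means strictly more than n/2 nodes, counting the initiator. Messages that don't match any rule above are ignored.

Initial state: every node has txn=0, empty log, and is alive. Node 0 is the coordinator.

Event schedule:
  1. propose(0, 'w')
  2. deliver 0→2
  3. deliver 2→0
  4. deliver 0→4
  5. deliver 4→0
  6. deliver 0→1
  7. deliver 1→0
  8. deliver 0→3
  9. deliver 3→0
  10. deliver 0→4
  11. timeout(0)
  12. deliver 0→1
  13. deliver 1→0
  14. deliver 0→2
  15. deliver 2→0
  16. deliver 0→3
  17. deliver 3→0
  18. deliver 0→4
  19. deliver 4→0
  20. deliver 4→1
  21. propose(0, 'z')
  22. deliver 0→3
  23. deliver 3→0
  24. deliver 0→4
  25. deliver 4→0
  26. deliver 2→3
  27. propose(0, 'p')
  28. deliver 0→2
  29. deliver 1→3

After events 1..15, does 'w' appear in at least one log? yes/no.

yes

[1] propose(0,'w') → N0(coor t1 [-])
[2] deliver 0→2 → N2(part t1 [-])
[3] deliver 2→0 → ∅
[4] deliver 0→4 → N4(part t1 [-])
[5] deliver 4→0 → ∅
[6] deliver 0→1 → N1(part t1 [-])
[7] deliver 1→0 → ∅
[8] deliver 0→3 → N3(part t1 [-])
[9] deliver 3→0 → N0(coor t1 [w])
[10] deliver 0→4 → N4(part t1 [w])
[11] timeout(0) → N0(coor t2 [w])
[12] deliver 0→1 → N1(part t1 [w])
[13] deliver 1→0 → ∅
[14] deliver 0→2 → N2(part t1 [w])
[15] deliver 2→0 → ∅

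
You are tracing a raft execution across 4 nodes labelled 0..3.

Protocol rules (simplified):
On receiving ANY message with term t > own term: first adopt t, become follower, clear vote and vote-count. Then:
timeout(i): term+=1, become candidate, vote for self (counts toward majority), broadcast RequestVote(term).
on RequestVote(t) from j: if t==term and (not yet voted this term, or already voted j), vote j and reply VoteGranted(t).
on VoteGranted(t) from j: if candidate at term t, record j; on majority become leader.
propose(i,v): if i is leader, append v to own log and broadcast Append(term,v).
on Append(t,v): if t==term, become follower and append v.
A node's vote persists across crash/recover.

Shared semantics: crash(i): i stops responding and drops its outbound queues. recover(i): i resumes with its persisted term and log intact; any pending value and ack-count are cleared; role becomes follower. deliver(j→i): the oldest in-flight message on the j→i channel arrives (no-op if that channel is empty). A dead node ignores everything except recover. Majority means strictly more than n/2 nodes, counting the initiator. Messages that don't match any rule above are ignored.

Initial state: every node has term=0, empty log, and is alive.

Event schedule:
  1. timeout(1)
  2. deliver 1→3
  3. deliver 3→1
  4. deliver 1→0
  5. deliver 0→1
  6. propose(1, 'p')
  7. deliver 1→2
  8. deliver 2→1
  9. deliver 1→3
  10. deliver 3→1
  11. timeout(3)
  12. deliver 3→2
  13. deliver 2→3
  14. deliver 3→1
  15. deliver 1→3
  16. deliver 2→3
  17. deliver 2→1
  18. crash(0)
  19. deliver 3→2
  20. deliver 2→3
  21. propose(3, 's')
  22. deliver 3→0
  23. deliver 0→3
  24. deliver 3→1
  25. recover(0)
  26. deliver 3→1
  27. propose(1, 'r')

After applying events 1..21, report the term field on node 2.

after 1 — timeout(1): n1:cand/t1/[-]
after 2 — deliver 1→3: n3:foll/t1/[-]
after 3 — deliver 3→1: ·
after 4 — deliver 1→0: n0:foll/t1/[-]
after 5 — deliver 0→1: n1:lead/t1/[-]
after 6 — propose(1,'p'): n1:lead/t1/[p]
after 7 — deliver 1→2: n2:foll/t1/[-]
after 8 — deliver 2→1: ·
after 9 — deliver 1→3: n3:foll/t1/[p]
after 10 — deliver 3→1: ·
after 11 — timeout(3): n3:cand/t2/[p]
after 12 — deliver 3→2: n2:foll/t2/[-]
after 13 — deliver 2→3: ·
after 14 — deliver 3→1: n1:foll/t2/[p]
after 15 — deliver 1→3: n3:lead/t2/[p]
after 16 — deliver 2→3: ·
after 17 — deliver 2→1: ·
after 18 — crash(0): n0:✗foll/t1/[-]
after 19 — deliver 3→2: ·
after 20 — deliver 2→3: ·
after 21 — propose(3,'s'): n3:lead/t2/[p,s]

2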